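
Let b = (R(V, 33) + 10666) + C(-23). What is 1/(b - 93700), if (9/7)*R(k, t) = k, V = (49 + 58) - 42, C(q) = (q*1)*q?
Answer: -9/742090 ≈ -1.2128e-5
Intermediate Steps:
C(q) = q² (C(q) = q*q = q²)
V = 65 (V = 107 - 42 = 65)
R(k, t) = 7*k/9
b = 101210/9 (b = ((7/9)*65 + 10666) + (-23)² = (455/9 + 10666) + 529 = 96449/9 + 529 = 101210/9 ≈ 11246.)
1/(b - 93700) = 1/(101210/9 - 93700) = 1/(-742090/9) = -9/742090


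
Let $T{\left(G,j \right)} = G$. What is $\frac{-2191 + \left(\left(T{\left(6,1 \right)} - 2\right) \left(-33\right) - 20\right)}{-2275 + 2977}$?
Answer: $- \frac{781}{234} \approx -3.3376$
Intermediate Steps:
$\frac{-2191 + \left(\left(T{\left(6,1 \right)} - 2\right) \left(-33\right) - 20\right)}{-2275 + 2977} = \frac{-2191 + \left(\left(6 - 2\right) \left(-33\right) - 20\right)}{-2275 + 2977} = \frac{-2191 + \left(4 \left(-33\right) - 20\right)}{702} = \left(-2191 - 152\right) \frac{1}{702} = \left(-2343\right) \frac{1}{702} = - \frac{781}{234}$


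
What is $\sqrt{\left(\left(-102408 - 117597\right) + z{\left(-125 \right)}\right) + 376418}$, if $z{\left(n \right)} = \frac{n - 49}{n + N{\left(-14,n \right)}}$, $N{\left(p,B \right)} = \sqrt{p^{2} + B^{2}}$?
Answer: $\frac{\sqrt{-19551799 + 156413 \sqrt{15821}}}{\sqrt{-125 + \sqrt{15821}}} \approx 395.21$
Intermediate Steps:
$N{\left(p,B \right)} = \sqrt{B^{2} + p^{2}}$
$z{\left(n \right)} = \frac{-49 + n}{n + \sqrt{196 + n^{2}}}$ ($z{\left(n \right)} = \frac{n - 49}{n + \sqrt{n^{2} + \left(-14\right)^{2}}} = \frac{-49 + n}{n + \sqrt{n^{2} + 196}} = \frac{-49 + n}{n + \sqrt{196 + n^{2}}}$)
$\sqrt{\left(\left(-102408 - 117597\right) + z{\left(-125 \right)}\right) + 376418} = \sqrt{\left(\left(-102408 - 117597\right) + \frac{-49 - 125}{-125 + \sqrt{196 + \left(-125\right)^{2}}}\right) + 376418} = \sqrt{\left(-220005 + \frac{1}{-125 + \sqrt{196 + 15625}} \left(-174\right)\right) + 376418} = \sqrt{\left(-220005 + \frac{1}{-125 + \sqrt{15821}} \left(-174\right)\right) + 376418} = \sqrt{\left(-220005 - \frac{174}{-125 + \sqrt{15821}}\right) + 376418} = \sqrt{156413 - \frac{174}{-125 + \sqrt{15821}}}$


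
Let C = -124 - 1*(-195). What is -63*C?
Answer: -4473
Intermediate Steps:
C = 71 (C = -124 + 195 = 71)
-63*C = -63*71 = -4473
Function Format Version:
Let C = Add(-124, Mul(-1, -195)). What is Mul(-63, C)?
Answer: -4473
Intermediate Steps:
C = 71 (C = Add(-124, 195) = 71)
Mul(-63, C) = Mul(-63, 71) = -4473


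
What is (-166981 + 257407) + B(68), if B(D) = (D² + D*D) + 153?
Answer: 99827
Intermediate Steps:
B(D) = 153 + 2*D² (B(D) = (D² + D²) + 153 = 2*D² + 153 = 153 + 2*D²)
(-166981 + 257407) + B(68) = (-166981 + 257407) + (153 + 2*68²) = 90426 + (153 + 2*4624) = 90426 + (153 + 9248) = 90426 + 9401 = 99827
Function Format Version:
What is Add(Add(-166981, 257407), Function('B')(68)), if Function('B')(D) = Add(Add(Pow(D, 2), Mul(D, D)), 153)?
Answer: 99827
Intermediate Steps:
Function('B')(D) = Add(153, Mul(2, Pow(D, 2))) (Function('B')(D) = Add(Add(Pow(D, 2), Pow(D, 2)), 153) = Add(Mul(2, Pow(D, 2)), 153) = Add(153, Mul(2, Pow(D, 2))))
Add(Add(-166981, 257407), Function('B')(68)) = Add(Add(-166981, 257407), Add(153, Mul(2, Pow(68, 2)))) = Add(90426, Add(153, Mul(2, 4624))) = Add(90426, Add(153, 9248)) = Add(90426, 9401) = 99827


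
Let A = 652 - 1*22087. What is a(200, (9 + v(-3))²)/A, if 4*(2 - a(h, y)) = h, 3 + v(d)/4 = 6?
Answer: 16/7145 ≈ 0.0022393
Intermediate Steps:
A = -21435 (A = 652 - 22087 = -21435)
v(d) = 12 (v(d) = -12 + 4*6 = -12 + 24 = 12)
a(h, y) = 2 - h/4
a(200, (9 + v(-3))²)/A = (2 - ¼*200)/(-21435) = (2 - 50)*(-1/21435) = -48*(-1/21435) = 16/7145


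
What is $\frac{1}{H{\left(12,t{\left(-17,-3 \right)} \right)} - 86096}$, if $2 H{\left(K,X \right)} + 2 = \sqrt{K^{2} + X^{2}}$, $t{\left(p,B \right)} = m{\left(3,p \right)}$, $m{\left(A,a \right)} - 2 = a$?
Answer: $- \frac{114796}{9883591089} - \frac{2 \sqrt{41}}{9883591089} \approx -1.1616 \cdot 10^{-5}$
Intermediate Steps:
$m{\left(A,a \right)} = 2 + a$
$t{\left(p,B \right)} = 2 + p$
$H{\left(K,X \right)} = -1 + \frac{\sqrt{K^{2} + X^{2}}}{2}$
$\frac{1}{H{\left(12,t{\left(-17,-3 \right)} \right)} - 86096} = \frac{1}{\left(-1 + \frac{\sqrt{12^{2} + \left(2 - 17\right)^{2}}}{2}\right) - 86096} = \frac{1}{\left(-1 + \frac{\sqrt{144 + \left(-15\right)^{2}}}{2}\right) - 86096} = \frac{1}{\left(-1 + \frac{\sqrt{144 + 225}}{2}\right) - 86096} = \frac{1}{\left(-1 + \frac{\sqrt{369}}{2}\right) - 86096} = \frac{1}{\left(-1 + \frac{3 \sqrt{41}}{2}\right) - 86096} = \frac{1}{-86097 + \frac{3 \sqrt{41}}{2}}$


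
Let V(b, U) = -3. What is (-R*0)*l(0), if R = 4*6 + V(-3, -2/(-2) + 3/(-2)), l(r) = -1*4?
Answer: 0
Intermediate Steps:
l(r) = -4
R = 21 (R = 4*6 - 3 = 24 - 3 = 21)
(-R*0)*l(0) = (-1*21*0)*(-4) = -21*0*(-4) = 0*(-4) = 0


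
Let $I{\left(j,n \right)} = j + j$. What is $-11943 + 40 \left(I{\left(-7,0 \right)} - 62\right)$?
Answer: $-14983$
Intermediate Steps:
$I{\left(j,n \right)} = 2 j$
$-11943 + 40 \left(I{\left(-7,0 \right)} - 62\right) = -11943 + 40 \left(2 \left(-7\right) - 62\right) = -11943 + 40 \left(-14 - 62\right) = -11943 + 40 \left(-76\right) = -11943 - 3040 = -14983$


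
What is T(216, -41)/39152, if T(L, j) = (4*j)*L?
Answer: -2214/2447 ≈ -0.90478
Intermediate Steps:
T(L, j) = 4*L*j
T(216, -41)/39152 = (4*216*(-41))/39152 = -35424*1/39152 = -2214/2447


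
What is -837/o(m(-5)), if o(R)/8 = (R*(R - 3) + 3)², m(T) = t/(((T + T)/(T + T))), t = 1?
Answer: -837/8 ≈ -104.63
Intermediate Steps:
m(T) = 1 (m(T) = 1/((T + T)/(T + T)) = 1/((2*T)/((2*T))) = 1/((2*T)*(1/(2*T))) = 1/1 = 1*1 = 1)
o(R) = 8*(3 + R*(-3 + R))² (o(R) = 8*(R*(R - 3) + 3)² = 8*(R*(-3 + R) + 3)² = 8*(3 + R*(-3 + R))²)
-837/o(m(-5)) = -837*1/(8*(3 + 1² - 3*1)²) = -837*1/(8*(3 + 1 - 3)²) = -837/(8*1²) = -837/(8*1) = -837/8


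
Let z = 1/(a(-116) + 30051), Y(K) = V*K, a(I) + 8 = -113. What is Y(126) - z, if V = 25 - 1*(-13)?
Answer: 143304839/29930 ≈ 4788.0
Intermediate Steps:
V = 38 (V = 25 + 13 = 38)
a(I) = -121 (a(I) = -8 - 113 = -121)
Y(K) = 38*K
z = 1/29930 (z = 1/(-121 + 30051) = 1/29930 ≈ 3.3411e-5)
Y(126) - z = 38*126 - 1*1/29930 = 4788 - 1/29930 = 143304839/29930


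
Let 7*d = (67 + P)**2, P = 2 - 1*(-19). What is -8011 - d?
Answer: -63821/7 ≈ -9117.3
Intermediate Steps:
P = 21 (P = 2 + 19 = 21)
d = 7744/7 (d = (67 + 21)**2/7 = (1/7)*88**2 = (1/7)*7744 = 7744/7 ≈ 1106.3)
-8011 - d = -8011 - 1*7744/7 = -8011 - 7744/7 = -63821/7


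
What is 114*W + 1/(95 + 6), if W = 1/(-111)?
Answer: -3801/3737 ≈ -1.0171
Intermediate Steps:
W = -1/111 ≈ -0.0090090
114*W + 1/(95 + 6) = 114*(-1/111) + 1/(95 + 6) = -38/37 + 1/101 = -3801/3737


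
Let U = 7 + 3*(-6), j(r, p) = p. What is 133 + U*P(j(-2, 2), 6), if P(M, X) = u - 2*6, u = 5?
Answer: 210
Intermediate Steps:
P(M, X) = -7 (P(M, X) = 5 - 2*6 = 5 - 12 = -7)
U = -11 (U = 7 - 18 = -11)
133 + U*P(j(-2, 2), 6) = 133 - 11*(-7) = 133 + 77 = 210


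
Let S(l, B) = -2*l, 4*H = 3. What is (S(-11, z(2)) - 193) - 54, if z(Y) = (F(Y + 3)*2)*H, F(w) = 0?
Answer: -225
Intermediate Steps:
H = 3/4 (H = (1/4)*3 = 3/4 ≈ 0.75000)
z(Y) = 0 (z(Y) = (0*2)*(3/4) = 0*(3/4) = 0)
(S(-11, z(2)) - 193) - 54 = (-2*(-11) - 193) - 54 = (22 - 193) - 54 = -171 - 54 = -225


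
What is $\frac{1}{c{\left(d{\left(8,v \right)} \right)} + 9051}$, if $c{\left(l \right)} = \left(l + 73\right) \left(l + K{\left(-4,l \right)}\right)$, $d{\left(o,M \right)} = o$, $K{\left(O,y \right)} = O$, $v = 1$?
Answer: $\frac{1}{9375} \approx 0.00010667$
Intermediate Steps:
$c{\left(l \right)} = \left(-4 + l\right) \left(73 + l\right)$ ($c{\left(l \right)} = \left(l + 73\right) \left(l - 4\right) = \left(73 + l\right) \left(-4 + l\right) = \left(-4 + l\right) \left(73 + l\right)$)
$\frac{1}{c{\left(d{\left(8,v \right)} \right)} + 9051} = \frac{1}{\left(-292 + 8^{2} + 69 \cdot 8\right) + 9051} = \frac{1}{\left(-292 + 64 + 552\right) + 9051} = \frac{1}{324 + 9051} = \frac{1}{9375}$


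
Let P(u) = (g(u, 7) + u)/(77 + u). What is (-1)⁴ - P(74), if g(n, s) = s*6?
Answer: 35/151 ≈ 0.23179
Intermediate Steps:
g(n, s) = 6*s
P(u) = (42 + u)/(77 + u) (P(u) = (6*7 + u)/(77 + u) = (42 + u)/(77 + u))
(-1)⁴ - P(74) = (-1)⁴ - (42 + 74)/(77 + 74) = 1 - 116/151 = 35/151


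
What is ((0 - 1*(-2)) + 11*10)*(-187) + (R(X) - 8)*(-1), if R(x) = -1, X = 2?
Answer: -20935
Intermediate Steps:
((0 - 1*(-2)) + 11*10)*(-187) + (R(X) - 8)*(-1) = ((0 - 1*(-2)) + 11*10)*(-187) + (-1 - 8)*(-1) = ((0 + 2) + 110)*(-187) - 9*(-1) = (2 + 110)*(-187) + 9 = 112*(-187) + 9 = -20944 + 9 = -20935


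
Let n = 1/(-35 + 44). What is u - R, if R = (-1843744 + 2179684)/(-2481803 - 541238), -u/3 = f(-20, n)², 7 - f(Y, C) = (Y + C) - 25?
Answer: -659282918269/81622107 ≈ -8077.3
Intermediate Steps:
n = ⅑ (n = 1/9 = ⅑ ≈ 0.11111)
f(Y, C) = 32 - C - Y (f(Y, C) = 7 - ((Y + C) - 25) = 7 - ((C + Y) - 25) = 7 - (-25 + C + Y) = 7 + (25 - C - Y) = 32 - C - Y)
u = -218089/27 (u = -3*(32 - 1*⅑ - 1*(-20))² = -3*(32 - ⅑ + 20)² = -3*(467/9)² = -3*218089/81 = -218089/27 ≈ -8077.4)
R = -335940/3023041 (R = 335940/(-3023041) = 335940*(-1/3023041) = -335940/3023041 ≈ -0.11113)
u - R = -218089/27 - 1*(-335940/3023041) = -218089/27 + 335940/3023041 = -659282918269/81622107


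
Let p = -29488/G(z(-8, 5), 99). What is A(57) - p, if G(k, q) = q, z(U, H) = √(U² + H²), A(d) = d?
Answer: 35131/99 ≈ 354.86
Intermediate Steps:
z(U, H) = √(H² + U²)
p = -29488/99 ≈ -297.86
A(57) - p = 57 - 1*(-29488/99) = 57 + 29488/99 = 35131/99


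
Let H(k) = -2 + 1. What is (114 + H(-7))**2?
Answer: 12769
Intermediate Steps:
H(k) = -1
(114 + H(-7))**2 = (114 - 1)**2 = 113**2 = 12769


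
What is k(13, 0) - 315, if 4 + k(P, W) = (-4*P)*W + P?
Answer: -306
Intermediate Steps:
k(P, W) = -4 + P - 4*P*W (k(P, W) = -4 + ((-4*P)*W + P) = -4 + (-4*P*W + P) = -4 + (P - 4*P*W) = -4 + P - 4*P*W)
k(13, 0) - 315 = (-4 + 13 - 4*13*0) - 315 = (-4 + 13 + 0) - 315 = 9 - 315 = -306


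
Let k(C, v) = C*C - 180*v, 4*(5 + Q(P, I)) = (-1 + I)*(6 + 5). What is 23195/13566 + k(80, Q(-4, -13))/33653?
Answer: 973625515/456536598 ≈ 2.1326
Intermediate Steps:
Q(P, I) = -31/4 + 11*I/4 (Q(P, I) = -5 + ((-1 + I)*(6 + 5))/4 = -5 + ((-1 + I)*11)/4 = -5 + (-11 + 11*I)/4 = -5 + (-11/4 + 11*I/4) = -31/4 + 11*I/4)
k(C, v) = C² - 180*v
23195/13566 + k(80, Q(-4, -13))/33653 = 23195/13566 + (80² - 180*(-31/4 + (11/4)*(-13)))/33653 = 23195*(1/13566) + (6400 - 180*(-31/4 - 143/4))*(1/33653) = 23195/13566 + (6400 - 180*(-87/2))*(1/33653) = 23195/13566 + (6400 + 7830)*(1/33653) = 23195/13566 + 14230*(1/33653) = 23195/13566 + 14230/33653 = 973625515/456536598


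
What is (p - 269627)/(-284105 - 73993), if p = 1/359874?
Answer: 97031746997/128870159652 ≈ 0.75294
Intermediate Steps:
p = 1/359874 ≈ 2.7788e-6
(p - 269627)/(-284105 - 73993) = (1/359874 - 269627)/(-284105 - 73993) = -97031746997/359874/(-358098) = -97031746997/359874*(-1/358098) = 97031746997/128870159652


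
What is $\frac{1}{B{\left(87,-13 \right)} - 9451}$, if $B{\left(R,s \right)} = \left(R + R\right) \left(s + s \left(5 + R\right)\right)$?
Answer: $- \frac{1}{219817} \approx -4.5492 \cdot 10^{-6}$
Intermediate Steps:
$B{\left(R,s \right)} = 2 R \left(s + s \left(5 + R\right)\right)$
$\frac{1}{B{\left(87,-13 \right)} - 9451} = \frac{1}{2 \cdot 87 \left(-13\right) \left(6 + 87\right) - 9451} = \frac{1}{2 \cdot 87 \left(-13\right) 93 - 9451} = \frac{1}{-210366 - 9451} = \frac{1}{-219817} = - \frac{1}{219817}$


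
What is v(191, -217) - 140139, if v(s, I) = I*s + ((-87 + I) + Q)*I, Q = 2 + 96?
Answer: -136884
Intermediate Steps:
Q = 98
v(s, I) = I*s + I*(11 + I) (v(s, I) = I*s + ((-87 + I) + 98)*I = I*s + (11 + I)*I = I*s + I*(11 + I))
v(191, -217) - 140139 = -217*(11 - 217 + 191) - 140139 = -217*(-15) - 140139 = 3255 - 140139 = -136884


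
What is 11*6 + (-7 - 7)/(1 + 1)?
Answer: 59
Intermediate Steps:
11*6 + (-7 - 7)/(1 + 1) = 66 - 14/2 = 66 - 14*½ = 66 - 7 = 59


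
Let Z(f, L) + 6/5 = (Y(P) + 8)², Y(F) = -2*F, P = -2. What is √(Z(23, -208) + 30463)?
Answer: √765145/5 ≈ 174.95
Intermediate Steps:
Z(f, L) = 714/5 (Z(f, L) = -6/5 + (-2*(-2) + 8)² = -6/5 + (4 + 8)² = -6/5 + 12² = -6/5 + 144 = 714/5)
√(Z(23, -208) + 30463) = √(714/5 + 30463) = √(153029/5) = √765145/5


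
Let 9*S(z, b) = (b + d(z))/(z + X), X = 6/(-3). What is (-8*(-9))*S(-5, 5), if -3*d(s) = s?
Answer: -160/21 ≈ -7.6190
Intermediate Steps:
X = -2 (X = 6*(-⅓) = -2)
d(s) = -s/3
S(z, b) = (b - z/3)/(9*(-2 + z)) (S(z, b) = ((b - z/3)/(z - 2))/9 = ((b - z/3)/(-2 + z))/9 = (b - z/3)/(9*(-2 + z)))
(-8*(-9))*S(-5, 5) = (-8*(-9))*((-1*(-5) + 3*5)/(27*(-2 - 5))) = 72*((1/27)*(5 + 15)/(-7)) = 72*((1/27)*(-⅐)*20) = 72*(-20/189) = -160/21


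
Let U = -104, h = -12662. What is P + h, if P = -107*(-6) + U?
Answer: -12124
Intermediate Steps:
P = 538 (P = -107*(-6) - 104 = 642 - 104 = 538)
P + h = 538 - 12662 = -12124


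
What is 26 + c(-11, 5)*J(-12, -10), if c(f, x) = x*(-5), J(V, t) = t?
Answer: 276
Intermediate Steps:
c(f, x) = -5*x
26 + c(-11, 5)*J(-12, -10) = 26 - 5*5*(-10) = 26 - 25*(-10) = 26 + 250 = 276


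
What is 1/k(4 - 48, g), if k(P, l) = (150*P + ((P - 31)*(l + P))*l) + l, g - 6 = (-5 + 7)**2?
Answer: 1/18910 ≈ 5.2882e-5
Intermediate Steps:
g = 10 (g = 6 + (-5 + 7)**2 = 6 + 2**2 = 6 + 4 = 10)
k(P, l) = l + 150*P + l*(-31 + P)*(P + l) (k(P, l) = (150*P + ((-31 + P)*(P + l))*l) + l = (150*P + l*(-31 + P)*(P + l)) + l = l + 150*P + l*(-31 + P)*(P + l))
1/k(4 - 48, g) = 1/(10 - 31*10**2 + 150*(4 - 48) + (4 - 48)*10**2 + 10*(4 - 48)**2 - 31*(4 - 48)*10) = 1/(10 - 31*100 + 150*(-44) - 44*100 + 10*(-44)**2 - 31*(-44)*10) = 1/(10 - 3100 - 6600 - 4400 + 10*1936 + 13640) = 1/(10 - 3100 - 6600 - 4400 + 19360 + 13640) = 1/18910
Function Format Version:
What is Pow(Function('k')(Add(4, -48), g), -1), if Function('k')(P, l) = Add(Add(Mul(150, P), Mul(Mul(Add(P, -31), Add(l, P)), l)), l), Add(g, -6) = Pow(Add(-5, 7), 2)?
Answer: Rational(1, 18910) ≈ 5.2882e-5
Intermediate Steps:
g = 10 (g = Add(6, Pow(Add(-5, 7), 2)) = Add(6, Pow(2, 2)) = Add(6, 4) = 10)
Function('k')(P, l) = Add(l, Mul(150, P), Mul(l, Add(-31, P), Add(P, l))) (Function('k')(P, l) = Add(Add(Mul(150, P), Mul(Mul(Add(-31, P), Add(P, l)), l)), l) = Add(Add(Mul(150, P), Mul(l, Add(-31, P), Add(P, l))), l) = Add(l, Mul(150, P), Mul(l, Add(-31, P), Add(P, l))))
Pow(Function('k')(Add(4, -48), g), -1) = Pow(Add(10, Mul(-31, Pow(10, 2)), Mul(150, Add(4, -48)), Mul(Add(4, -48), Pow(10, 2)), Mul(10, Pow(Add(4, -48), 2)), Mul(-31, Add(4, -48), 10)), -1) = Pow(Add(10, Mul(-31, 100), Mul(150, -44), Mul(-44, 100), Mul(10, Pow(-44, 2)), Mul(-31, -44, 10)), -1) = Pow(Add(10, -3100, -6600, -4400, Mul(10, 1936), 13640), -1) = Pow(Add(10, -3100, -6600, -4400, 19360, 13640), -1) = Pow(18910, -1) = Rational(1, 18910)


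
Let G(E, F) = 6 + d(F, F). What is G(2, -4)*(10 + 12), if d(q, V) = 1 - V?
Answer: 242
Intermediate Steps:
G(E, F) = 7 - F (G(E, F) = 6 + (1 - F) = 7 - F)
G(2, -4)*(10 + 12) = (7 - 1*(-4))*(10 + 12) = (7 + 4)*22 = 11*22 = 242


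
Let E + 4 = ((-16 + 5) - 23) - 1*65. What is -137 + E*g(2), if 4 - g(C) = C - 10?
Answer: -1373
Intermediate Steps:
g(C) = 14 - C (g(C) = 4 - (C - 10) = 4 - (-10 + C) = 4 + (10 - C) = 14 - C)
E = -103 (E = -4 + (((-16 + 5) - 23) - 1*65) = -4 + ((-11 - 23) - 65) = -4 + (-34 - 65) = -4 - 99 = -103)
-137 + E*g(2) = -137 - 103*(14 - 1*2) = -137 - 103*(14 - 2) = -137 - 103*12 = -137 - 1236 = -1373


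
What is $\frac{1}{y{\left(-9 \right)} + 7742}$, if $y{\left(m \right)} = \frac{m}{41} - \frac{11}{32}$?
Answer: $\frac{1312}{10156765} \approx 0.00012917$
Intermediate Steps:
$y{\left(m \right)} = - \frac{11}{32} + \frac{m}{41}$ ($y{\left(m \right)} = m \frac{1}{41} - \frac{11}{32} = \frac{m}{41} - \frac{11}{32} = - \frac{11}{32} + \frac{m}{41}$)
$\frac{1}{y{\left(-9 \right)} + 7742} = \frac{1}{\left(- \frac{11}{32} + \frac{1}{41} \left(-9\right)\right) + 7742} = \frac{1}{\left(- \frac{11}{32} - \frac{9}{41}\right) + 7742} = \frac{1}{- \frac{739}{1312} + 7742} = \frac{1}{\frac{10156765}{1312}} = \frac{1312}{10156765}$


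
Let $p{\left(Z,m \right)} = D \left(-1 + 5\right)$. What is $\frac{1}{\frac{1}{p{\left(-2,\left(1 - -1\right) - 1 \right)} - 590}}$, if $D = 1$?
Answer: $-586$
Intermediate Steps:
$p{\left(Z,m \right)} = 4$ ($p{\left(Z,m \right)} = 1 \left(-1 + 5\right) = 1 \cdot 4 = 4$)
$\frac{1}{\frac{1}{p{\left(-2,\left(1 - -1\right) - 1 \right)} - 590}} = \frac{1}{\frac{1}{4 - 590}} = \frac{1}{\frac{1}{-586}} = \frac{1}{- \frac{1}{586}} = -586$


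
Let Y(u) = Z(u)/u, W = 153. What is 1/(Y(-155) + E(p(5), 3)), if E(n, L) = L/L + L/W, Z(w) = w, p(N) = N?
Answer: 51/103 ≈ 0.49515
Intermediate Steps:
E(n, L) = 1 + L/153 (E(n, L) = L/L + L/153 = 1 + L*(1/153) = 1 + L/153)
Y(u) = 1 (Y(u) = u/u = 1)
1/(Y(-155) + E(p(5), 3)) = 1/(1 + (1 + (1/153)*3)) = 1/(1 + (1 + 1/51)) = 1/(1 + 52/51) = 1/(103/51) = 51/103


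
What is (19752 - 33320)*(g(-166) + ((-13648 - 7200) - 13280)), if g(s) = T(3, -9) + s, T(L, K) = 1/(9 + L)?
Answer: 1395899584/3 ≈ 4.6530e+8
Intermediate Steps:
g(s) = 1/12 + s (g(s) = 1/(9 + 3) + s = 1/12 + s)
(19752 - 33320)*(g(-166) + ((-13648 - 7200) - 13280)) = (19752 - 33320)*((1/12 - 166) + ((-13648 - 7200) - 13280)) = -13568*(-1991/12 + (-20848 - 13280)) = -13568*(-1991/12 - 34128) = -13568*(-411527/12) = 1395899584/3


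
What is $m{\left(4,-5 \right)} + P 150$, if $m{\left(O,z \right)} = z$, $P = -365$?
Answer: $-54755$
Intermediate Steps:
$m{\left(4,-5 \right)} + P 150 = -5 - 54750 = -54755$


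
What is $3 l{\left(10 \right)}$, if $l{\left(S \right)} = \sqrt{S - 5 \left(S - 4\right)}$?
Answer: $6 i \sqrt{5} \approx 13.416 i$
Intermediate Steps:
$l{\left(S \right)} = \sqrt{20 - 4 S}$ ($l{\left(S \right)} = \sqrt{S - 5 \left(-4 + S\right)} = \sqrt{S - \left(-20 + 5 S\right)} = \sqrt{20 - 4 S}$)
$3 l{\left(10 \right)} = 3 \cdot 2 \sqrt{5 - 10} = 3 \cdot 2 \sqrt{-5} = 3 \cdot 2 i \sqrt{5} = 6 i \sqrt{5}$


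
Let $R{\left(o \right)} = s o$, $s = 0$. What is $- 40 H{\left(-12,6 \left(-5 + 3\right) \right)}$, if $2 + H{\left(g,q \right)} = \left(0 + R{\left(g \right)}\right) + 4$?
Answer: $-80$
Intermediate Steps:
$R{\left(o \right)} = 0$ ($R{\left(o \right)} = 0 o = 0$)
$H{\left(g,q \right)} = 2$ ($H{\left(g,q \right)} = -2 + \left(\left(0 + 0\right) + 4\right) = -2 + \left(0 + 4\right) = -2 + 4 = 2$)
$- 40 H{\left(-12,6 \left(-5 + 3\right) \right)} = \left(-40\right) 2 = -80$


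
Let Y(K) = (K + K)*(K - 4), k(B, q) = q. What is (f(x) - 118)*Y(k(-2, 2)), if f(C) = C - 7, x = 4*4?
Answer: 872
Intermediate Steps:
Y(K) = 2*K*(-4 + K) (Y(K) = (2*K)*(-4 + K) = 2*K*(-4 + K))
x = 16
f(C) = -7 + C
(f(x) - 118)*Y(k(-2, 2)) = ((-7 + 16) - 118)*(2*2*(-4 + 2)) = (9 - 118)*(2*2*(-2)) = -109*(-8) = 872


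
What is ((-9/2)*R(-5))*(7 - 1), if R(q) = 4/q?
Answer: 108/5 ≈ 21.600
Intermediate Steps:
((-9/2)*R(-5))*(7 - 1) = ((-9/2)*(4/(-5)))*(7 - 1) = ((-9*½)*(4*(-⅕)))*6 = -9/2*(-⅘)*6 = (18/5)*6 = 108/5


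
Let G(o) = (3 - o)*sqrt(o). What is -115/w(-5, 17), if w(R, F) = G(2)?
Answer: -115*sqrt(2)/2 ≈ -81.317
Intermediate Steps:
G(o) = sqrt(o)*(3 - o)
w(R, F) = sqrt(2) (w(R, F) = sqrt(2)*(3 - 1*2) = sqrt(2)*(3 - 2) = sqrt(2)*1 = sqrt(2))
-115/w(-5, 17) = -115*sqrt(2)/2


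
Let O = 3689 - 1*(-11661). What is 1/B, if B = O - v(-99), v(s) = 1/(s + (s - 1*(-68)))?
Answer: 130/1995501 ≈ 6.5147e-5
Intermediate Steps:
v(s) = 1/(68 + 2*s) (v(s) = 1/(s + (s + 68)) = 1/(s + (68 + s)) = 1/(68 + 2*s))
O = 15350 (O = 3689 + 11661 = 15350)
B = 1995501/130 (B = 15350 - 1/(2*(34 - 99)) = 15350 - 1/(2*(-65)) = 15350 - (-1)/(2*65) = 15350 - 1*(-1/130) = 15350 + 1/130 = 1995501/130 ≈ 15350.)
1/B = 1/(1995501/130) = 130/1995501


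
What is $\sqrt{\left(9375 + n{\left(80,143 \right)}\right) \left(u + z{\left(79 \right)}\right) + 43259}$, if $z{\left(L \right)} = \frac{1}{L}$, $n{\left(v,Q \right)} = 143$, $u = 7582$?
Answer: $\frac{3 \sqrt{50072829673}}{79} \approx 8497.6$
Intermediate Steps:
$\sqrt{\left(9375 + n{\left(80,143 \right)}\right) \left(u + z{\left(79 \right)}\right) + 43259} = \sqrt{\left(9375 + 143\right) \left(7582 + \frac{1}{79}\right) + 43259} = \sqrt{9518 \left(7582 + \frac{1}{79}\right) + 43259} = \sqrt{9518 \cdot \frac{598979}{79} + 43259} = \sqrt{\frac{5701082122}{79} + 43259} = \sqrt{\frac{5704499583}{79}} = \frac{3 \sqrt{50072829673}}{79}$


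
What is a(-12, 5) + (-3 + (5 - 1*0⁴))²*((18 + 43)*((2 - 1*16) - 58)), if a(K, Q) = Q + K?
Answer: -17575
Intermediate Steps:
a(K, Q) = K + Q
a(-12, 5) + (-3 + (5 - 1*0⁴))²*((18 + 43)*((2 - 1*16) - 58)) = (-12 + 5) + (-3 + (5 - 1*0⁴))²*((18 + 43)*((2 - 1*16) - 58)) = -7 + (-3 + (5 - 1*0))²*(61*((2 - 16) - 58)) = -7 + (-3 + (5 + 0))²*(61*(-14 - 58)) = -7 + (-3 + 5)²*(61*(-72)) = -7 + 2²*(-4392) = -7 + 4*(-4392) = -7 - 17568 = -17575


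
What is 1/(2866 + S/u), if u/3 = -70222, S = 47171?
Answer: 210666/603721585 ≈ 0.00034895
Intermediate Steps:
u = -210666 (u = 3*(-70222) = -210666)
1/(2866 + S/u) = 1/(2866 + 47171/(-210666)) = 1/(2866 + 47171*(-1/210666)) = 1/(2866 - 47171/210666) = 1/(603721585/210666) = 210666/603721585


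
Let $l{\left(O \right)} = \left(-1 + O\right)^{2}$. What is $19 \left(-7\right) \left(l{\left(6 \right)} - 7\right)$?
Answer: $-2394$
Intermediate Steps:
$19 \left(-7\right) \left(l{\left(6 \right)} - 7\right) = 19 \left(-7\right) \left(\left(-1 + 6\right)^{2} - 7\right) = - 133 \left(5^{2} - 7\right) = - 133 \left(25 - 7\right) = \left(-133\right) 18 = -2394$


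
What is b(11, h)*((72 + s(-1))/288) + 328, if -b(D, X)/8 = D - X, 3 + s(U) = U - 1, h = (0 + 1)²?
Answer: 5569/18 ≈ 309.39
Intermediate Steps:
h = 1 (h = 1² = 1)
s(U) = -4 + U (s(U) = -3 + (U - 1) = -3 + (-1 + U) = -4 + U)
b(D, X) = -8*D + 8*X (b(D, X) = -8*(D - X) = -8*D + 8*X)
b(11, h)*((72 + s(-1))/288) + 328 = (-8*11 + 8*1)*((72 + (-4 - 1))/288) + 328 = (-88 + 8)*((72 - 5)*(1/288)) + 328 = -5360/288 + 328 = -80*67/288 + 328 = -335/18 + 328 = 5569/18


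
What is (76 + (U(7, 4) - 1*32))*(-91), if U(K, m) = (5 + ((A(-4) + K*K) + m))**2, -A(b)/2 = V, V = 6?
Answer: -196560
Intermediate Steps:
A(b) = -12 (A(b) = -2*6 = -12)
U(K, m) = (-7 + m + K**2)**2 (U(K, m) = (5 + ((-12 + K*K) + m))**2 = (5 + ((-12 + K**2) + m))**2 = (5 + (-12 + m + K**2))**2 = (-7 + m + K**2)**2)
(76 + (U(7, 4) - 1*32))*(-91) = (76 + ((-7 + 4 + 7**2)**2 - 1*32))*(-91) = (76 + ((-7 + 4 + 49)**2 - 32))*(-91) = (76 + (46**2 - 32))*(-91) = (76 + (2116 - 32))*(-91) = (76 + 2084)*(-91) = 2160*(-91) = -196560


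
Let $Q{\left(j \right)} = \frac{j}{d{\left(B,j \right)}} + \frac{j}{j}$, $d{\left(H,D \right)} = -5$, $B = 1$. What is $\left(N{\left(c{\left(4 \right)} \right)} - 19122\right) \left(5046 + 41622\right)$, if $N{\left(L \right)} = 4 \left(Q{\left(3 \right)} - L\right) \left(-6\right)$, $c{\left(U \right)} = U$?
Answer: $- \frac{4441766904}{5} \approx -8.8835 \cdot 10^{8}$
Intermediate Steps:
$Q{\left(j \right)} = 1 - \frac{j}{5}$ ($Q{\left(j \right)} = \frac{j}{-5} + \frac{j}{j} = j \left(- \frac{1}{5}\right) + 1 = - \frac{j}{5} + 1 = 1 - \frac{j}{5}$)
$N{\left(L \right)} = - \frac{48}{5} + 24 L$ ($N{\left(L \right)} = 4 \left(\left(1 - \frac{3}{5}\right) - L\right) \left(-6\right) = 4 \left(\frac{2}{5} - L\right) \left(-6\right) = \left(\frac{8}{5} - 4 L\right) \left(-6\right) = - \frac{48}{5} + 24 L$)
$\left(N{\left(c{\left(4 \right)} \right)} - 19122\right) \left(5046 + 41622\right) = \left(\left(- \frac{48}{5} + 24 \cdot 4\right) - 19122\right) \left(5046 + 41622\right) = \left(\left(- \frac{48}{5} + 96\right) - 19122\right) 46668 = \left(\frac{432}{5} - 19122\right) 46668 = \left(- \frac{95178}{5}\right) 46668 = - \frac{4441766904}{5}$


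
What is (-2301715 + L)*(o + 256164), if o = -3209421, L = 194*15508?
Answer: -2087471318109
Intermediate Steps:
L = 3008552
(-2301715 + L)*(o + 256164) = (-2301715 + 3008552)*(-3209421 + 256164) = 706837*(-2953257) = -2087471318109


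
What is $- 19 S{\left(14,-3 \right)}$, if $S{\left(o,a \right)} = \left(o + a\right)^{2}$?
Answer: $-2299$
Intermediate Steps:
$S{\left(o,a \right)} = \left(a + o\right)^{2}$
$- 19 S{\left(14,-3 \right)} = - 19 \left(-3 + 14\right)^{2} = - 19 \cdot 11^{2} = \left(-19\right) 121 = -2299$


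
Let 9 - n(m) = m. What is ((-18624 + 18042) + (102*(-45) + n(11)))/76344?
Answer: -2587/38172 ≈ -0.067772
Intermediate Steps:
n(m) = 9 - m
((-18624 + 18042) + (102*(-45) + n(11)))/76344 = ((-18624 + 18042) + (102*(-45) + (9 - 1*11)))/76344 = (-582 + (-4590 + (9 - 11)))*(1/76344) = (-582 + (-4590 - 2))*(1/76344) = (-582 - 4592)*(1/76344) = -5174*1/76344 = -2587/38172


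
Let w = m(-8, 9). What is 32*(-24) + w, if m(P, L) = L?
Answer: -759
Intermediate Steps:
w = 9
32*(-24) + w = 32*(-24) + 9 = -768 + 9 = -759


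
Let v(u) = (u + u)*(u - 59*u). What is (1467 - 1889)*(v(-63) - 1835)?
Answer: 195064858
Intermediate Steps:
v(u) = -116*u² (v(u) = (2*u)*(-58*u) = -116*u²)
(1467 - 1889)*(v(-63) - 1835) = (1467 - 1889)*(-116*(-63)² - 1835) = -422*(-116*3969 - 1835) = -422*(-460404 - 1835) = -422*(-462239) = 195064858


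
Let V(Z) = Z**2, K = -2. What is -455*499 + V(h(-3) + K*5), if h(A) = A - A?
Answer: -226945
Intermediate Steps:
h(A) = 0
-455*499 + V(h(-3) + K*5) = -455*499 + (0 - 2*5)**2 = -227045 + (0 - 10)**2 = -227045 + (-10)**2 = -227045 + 100 = -226945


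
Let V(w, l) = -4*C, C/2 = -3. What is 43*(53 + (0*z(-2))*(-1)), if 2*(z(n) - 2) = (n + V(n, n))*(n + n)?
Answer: 2279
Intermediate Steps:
C = -6 (C = 2*(-3) = -6)
V(w, l) = 24 (V(w, l) = -4*(-6) = 24)
z(n) = 2 + n*(24 + n) (z(n) = 2 + ((n + 24)*(n + n))/2 = 2 + ((24 + n)*(2*n))/2 = 2 + (2*n*(24 + n))/2 = 2 + n*(24 + n))
43*(53 + (0*z(-2))*(-1)) = 43*(53 + (0*(2 + (-2)**2 + 24*(-2)))*(-1)) = 43*(53 + (0*(2 + 4 - 48))*(-1)) = 43*(53 + (0*(-42))*(-1)) = 43*(53 + 0*(-1)) = 43*(53 + 0) = 43*53 = 2279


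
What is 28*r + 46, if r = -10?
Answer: -234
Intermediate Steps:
28*r + 46 = 28*(-10) + 46 = -280 + 46 = -234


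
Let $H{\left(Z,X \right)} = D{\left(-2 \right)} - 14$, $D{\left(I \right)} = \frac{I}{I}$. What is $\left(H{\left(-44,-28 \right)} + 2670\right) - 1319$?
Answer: $1338$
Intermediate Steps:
$D{\left(I \right)} = 1$
$H{\left(Z,X \right)} = -13$ ($H{\left(Z,X \right)} = 1 - 14 = -13$)
$\left(H{\left(-44,-28 \right)} + 2670\right) - 1319 = \left(-13 + 2670\right) - 1319 = 2657 - 1319 = 1338$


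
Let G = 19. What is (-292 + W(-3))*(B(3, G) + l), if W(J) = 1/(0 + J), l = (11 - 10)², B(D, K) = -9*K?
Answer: 149090/3 ≈ 49697.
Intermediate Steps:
l = 1 (l = 1² = 1)
W(J) = 1/J
(-292 + W(-3))*(B(3, G) + l) = (-292 + 1/(-3))*(-9*19 + 1) = (-292 - ⅓)*(-171 + 1) = -877/3*(-170) = 149090/3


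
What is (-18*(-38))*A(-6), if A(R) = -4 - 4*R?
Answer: 13680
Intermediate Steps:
(-18*(-38))*A(-6) = (-18*(-38))*(-4 - 4*(-6)) = 684*(-4 + 24) = 684*20 = 13680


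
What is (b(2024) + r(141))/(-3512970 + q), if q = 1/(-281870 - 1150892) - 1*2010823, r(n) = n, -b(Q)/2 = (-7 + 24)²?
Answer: 626116994/7914280706267 ≈ 7.9112e-5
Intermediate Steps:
b(Q) = -578 (b(Q) = -2*(-7 + 24)² = -2*17² = -2*289 = -578)
q = -2881030783127/1432762 (q = 1/(-1432762) - 2010823 = -1/1432762 - 2010823 = -2881030783127/1432762 ≈ -2.0108e+6)
(b(2024) + r(141))/(-3512970 + q) = (-578 + 141)/(-3512970 - 2881030783127/1432762) = -437/(-7914280706267/1432762) = -437*(-1432762/7914280706267) = 626116994/7914280706267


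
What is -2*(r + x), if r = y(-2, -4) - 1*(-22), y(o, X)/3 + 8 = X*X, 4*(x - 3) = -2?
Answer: -97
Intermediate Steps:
x = 5/2 (x = 3 + (¼)*(-2) = 3 - ½ = 5/2 ≈ 2.5000)
y(o, X) = -24 + 3*X² (y(o, X) = -24 + 3*(X*X) = -24 + 3*X²)
r = 46 (r = (-24 + 3*(-4)²) - 1*(-22) = (-24 + 3*16) + 22 = (-24 + 48) + 22 = 24 + 22 = 46)
-2*(r + x) = -2*(46 + 5/2) = -2*97/2 = -97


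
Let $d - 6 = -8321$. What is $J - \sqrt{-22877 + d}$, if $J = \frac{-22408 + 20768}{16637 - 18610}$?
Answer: $\frac{1640}{1973} - 2 i \sqrt{7798} \approx 0.83122 - 176.61 i$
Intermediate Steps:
$d = -8315$ ($d = 6 - 8321 = -8315$)
$J = \frac{1640}{1973}$ ($J = - \frac{1640}{-1973} = \left(-1640\right) \left(- \frac{1}{1973}\right) = \frac{1640}{1973} \approx 0.83122$)
$J - \sqrt{-22877 + d} = \frac{1640}{1973} - \sqrt{-22877 - 8315} = \frac{1640}{1973} - \sqrt{-31192} = \frac{1640}{1973} - 2 i \sqrt{7798}$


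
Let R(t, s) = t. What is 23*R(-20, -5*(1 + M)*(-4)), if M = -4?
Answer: -460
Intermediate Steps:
23*R(-20, -5*(1 + M)*(-4)) = 23*(-20) = -460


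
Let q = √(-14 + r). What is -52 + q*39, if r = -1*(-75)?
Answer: -52 + 39*√61 ≈ 252.60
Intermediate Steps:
r = 75
q = √61 (q = √(-14 + 75) = √61 ≈ 7.8102)
-52 + q*39 = -52 + √61*39 = -52 + 39*√61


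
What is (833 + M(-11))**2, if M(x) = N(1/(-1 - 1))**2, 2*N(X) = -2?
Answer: 695556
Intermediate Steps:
N(X) = -1 (N(X) = (1/2)*(-2) = -1)
M(x) = 1 (M(x) = (-1)**2 = 1)
(833 + M(-11))**2 = (833 + 1)**2 = 834**2 = 695556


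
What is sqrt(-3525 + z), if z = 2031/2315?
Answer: 2*I*sqrt(4721641590)/2315 ≈ 59.364*I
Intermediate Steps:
z = 2031/2315 (z = 2031*(1/2315) = 2031/2315 ≈ 0.87732)
sqrt(-3525 + z) = sqrt(-3525 + 2031/2315) = sqrt(-8158344/2315) = 2*I*sqrt(4721641590)/2315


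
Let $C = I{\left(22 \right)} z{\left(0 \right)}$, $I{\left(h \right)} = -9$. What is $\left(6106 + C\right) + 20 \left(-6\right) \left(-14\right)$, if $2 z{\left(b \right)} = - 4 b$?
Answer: $7786$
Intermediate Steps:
$z{\left(b \right)} = - 2 b$ ($z{\left(b \right)} = \frac{\left(-4\right) b}{2} = - 2 b$)
$C = 0$ ($C = - 9 \left(\left(-2\right) 0\right) = \left(-9\right) 0 = 0$)
$\left(6106 + C\right) + 20 \left(-6\right) \left(-14\right) = \left(6106 + 0\right) + 20 \left(-6\right) \left(-14\right) = 6106 - -1680 = 6106 + 1680 = 7786$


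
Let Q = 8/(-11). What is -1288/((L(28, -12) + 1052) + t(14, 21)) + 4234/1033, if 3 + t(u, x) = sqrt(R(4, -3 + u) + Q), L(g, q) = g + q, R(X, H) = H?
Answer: 18619031174/6444040973 + 644*sqrt(1243)/6238181 ≈ 2.8930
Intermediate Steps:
Q = -8/11 (Q = 8*(-1/11) = -8/11 ≈ -0.72727)
t(u, x) = -3 + sqrt(-41/11 + u) (t(u, x) = -3 + sqrt((-3 + u) - 8/11) = -3 + sqrt(-41/11 + u))
-1288/((L(28, -12) + 1052) + t(14, 21)) + 4234/1033 = -1288/(((28 - 12) + 1052) + (-3 + sqrt(-451 + 121*14)/11)) + 4234/1033 = -1288/((16 + 1052) + (-3 + sqrt(-451 + 1694)/11)) + 4234*(1/1033) = -1288/(1068 + (-3 + sqrt(1243)/11)) + 4234/1033 = -1288/(1065 + sqrt(1243)/11) + 4234/1033 = 4234/1033 - 1288/(1065 + sqrt(1243)/11)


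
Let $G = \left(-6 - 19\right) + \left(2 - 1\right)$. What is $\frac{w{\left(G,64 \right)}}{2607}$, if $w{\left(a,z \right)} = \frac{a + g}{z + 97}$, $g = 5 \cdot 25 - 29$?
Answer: $\frac{24}{139909} \approx 0.00017154$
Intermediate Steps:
$g = 96$ ($g = 125 - 29 = 96$)
$G = -24$ ($G = -25 + \left(2 - 1\right) = -25 + 1 = -24$)
$w{\left(a,z \right)} = \frac{96 + a}{97 + z}$ ($w{\left(a,z \right)} = \frac{a + 96}{z + 97} = \frac{96 + a}{97 + z}$)
$\frac{w{\left(G,64 \right)}}{2607} = \frac{\frac{1}{97 + 64} \left(96 - 24\right)}{2607} = \frac{1}{161} \cdot 72 \cdot \frac{1}{2607} = \frac{72}{161} \cdot \frac{1}{2607} = \frac{24}{139909}$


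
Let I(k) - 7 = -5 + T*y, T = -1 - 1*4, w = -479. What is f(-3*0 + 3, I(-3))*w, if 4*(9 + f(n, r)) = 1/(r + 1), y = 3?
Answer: 207407/48 ≈ 4321.0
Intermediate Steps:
T = -5 (T = -1 - 4 = -5)
I(k) = -13 (I(k) = 7 + (-5 - 5*3) = 7 + (-5 - 15) = 7 - 20 = -13)
f(n, r) = -9 + 1/(4*(1 + r)) (f(n, r) = -9 + 1/(4*(r + 1)) = -9 + 1/(4*(1 + r)))
f(-3*0 + 3, I(-3))*w = ((-35 - 36*(-13))/(4*(1 - 13)))*(-479) = ((¼)*(-35 + 468)/(-12))*(-479) = ((¼)*(-1/12)*433)*(-479) = -433/48*(-479) = 207407/48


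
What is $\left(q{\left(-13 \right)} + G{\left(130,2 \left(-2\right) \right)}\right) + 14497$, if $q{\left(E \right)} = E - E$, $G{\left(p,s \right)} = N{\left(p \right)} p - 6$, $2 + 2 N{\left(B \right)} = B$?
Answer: $22811$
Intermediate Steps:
$N{\left(B \right)} = -1 + \frac{B}{2}$
$G{\left(p,s \right)} = -6 + p \left(-1 + \frac{p}{2}\right)$ ($G{\left(p,s \right)} = \left(-1 + \frac{p}{2}\right) p - 6 = p \left(-1 + \frac{p}{2}\right) - 6 = -6 + p \left(-1 + \frac{p}{2}\right)$)
$q{\left(E \right)} = 0$
$\left(q{\left(-13 \right)} + G{\left(130,2 \left(-2\right) \right)}\right) + 14497 = \left(0 - \left(6 - 65 \left(-2 + 130\right)\right)\right) + 14497 = \left(0 - \left(6 - 8320\right)\right) + 14497 = \left(0 + \left(-6 + 8320\right)\right) + 14497 = \left(0 + 8314\right) + 14497 = 8314 + 14497 = 22811$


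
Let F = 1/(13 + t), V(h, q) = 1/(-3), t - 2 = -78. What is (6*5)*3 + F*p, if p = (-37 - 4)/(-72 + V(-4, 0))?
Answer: 410089/4557 ≈ 89.991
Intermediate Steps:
t = -76 (t = 2 - 78 = -76)
V(h, q) = -⅓
F = -1/63 (F = 1/(13 - 76) = 1/(-63) = -1/63 ≈ -0.015873)
p = 123/217 (p = (-37 - 4)/(-72 - ⅓) = -41/(-217/3) = -41*(-3/217) = 123/217 ≈ 0.56682)
(6*5)*3 + F*p = (6*5)*3 - 1/63*123/217 = 30*3 - 41/4557 = 90 - 41/4557 = 410089/4557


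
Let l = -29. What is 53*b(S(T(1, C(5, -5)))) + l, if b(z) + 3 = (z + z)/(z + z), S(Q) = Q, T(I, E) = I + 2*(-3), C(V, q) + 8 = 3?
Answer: -135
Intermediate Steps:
C(V, q) = -5 (C(V, q) = -8 + 3 = -5)
T(I, E) = -6 + I (T(I, E) = I - 6 = -6 + I)
b(z) = -2 (b(z) = -3 + (z + z)/(z + z) = -3 + (2*z)/((2*z)) = -3 + (2*z)*(1/(2*z)) = -3 + 1 = -2)
53*b(S(T(1, C(5, -5)))) + l = 53*(-2) - 29 = -106 - 29 = -135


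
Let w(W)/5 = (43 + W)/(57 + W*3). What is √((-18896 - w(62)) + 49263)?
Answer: 4*√153722/9 ≈ 174.26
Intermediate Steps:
w(W) = 5*(43 + W)/(57 + 3*W) (w(W) = 5*((43 + W)/(57 + W*3)) = 5*((43 + W)/(57 + 3*W)) = 5*(43 + W)/(57 + 3*W))
√((-18896 - w(62)) + 49263) = √((-18896 - 5*(43 + 62)/(3*(19 + 62))) + 49263) = √((-18896 - 5*105/(3*81)) + 49263) = √((-18896 - 1*175/81) + 49263) = √((-18896 - 175/81) + 49263) = √(-1530751/81 + 49263) = √(2459552/81) = 4*√153722/9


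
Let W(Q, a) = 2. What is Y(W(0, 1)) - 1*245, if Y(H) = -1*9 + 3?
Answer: -251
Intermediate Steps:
Y(H) = -6 (Y(H) = -9 + 3 = -6)
Y(W(0, 1)) - 1*245 = -6 - 1*245 = -6 - 245 = -251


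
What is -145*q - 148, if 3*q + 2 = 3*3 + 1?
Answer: -1604/3 ≈ -534.67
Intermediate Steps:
q = 8/3 (q = -⅔ + (3*3 + 1)/3 = -⅔ + (9 + 1)/3 = -⅔ + (⅓)*10 = -⅔ + 10/3 = 8/3 ≈ 2.6667)
-145*q - 148 = -145*8/3 - 148 = -1160/3 - 148 = -1604/3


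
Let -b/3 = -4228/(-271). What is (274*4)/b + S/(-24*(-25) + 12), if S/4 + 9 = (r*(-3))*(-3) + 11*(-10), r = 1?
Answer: -3903224/161721 ≈ -24.136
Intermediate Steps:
b = -12684/271 (b = -(-12684)/(-271) = -(-12684)*(-1)/271 = -3*4228/271 = -12684/271 ≈ -46.804)
S = -440 (S = -36 + 4*((1*(-3))*(-3) + 11*(-10)) = -36 + 4*(-3*(-3) - 110) = -36 + 4*(9 - 110) = -36 + 4*(-101) = -36 - 404 = -440)
(274*4)/b + S/(-24*(-25) + 12) = (274*4)/(-12684/271) - 440/(-24*(-25) + 12) = 1096*(-271/12684) - 440/(600 + 12) = -74254/3171 - 440/612 = -74254/3171 - 440*1/612 = -74254/3171 - 110/153 = -3903224/161721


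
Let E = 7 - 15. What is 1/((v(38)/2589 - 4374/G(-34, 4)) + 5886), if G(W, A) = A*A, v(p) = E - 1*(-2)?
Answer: 6904/38749547 ≈ 0.00017817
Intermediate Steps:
E = -8
v(p) = -6 (v(p) = -8 - 1*(-2) = -8 + 2 = -6)
G(W, A) = A**2
1/((v(38)/2589 - 4374/G(-34, 4)) + 5886) = 1/((-6/2589 - 4374/(4**2)) + 5886) = 1/((-6*1/2589 - 4374/16) + 5886) = 1/((-2/863 - 4374*1/16) + 5886) = 1/((-2/863 - 2187/8) + 5886) = 1/(-1887397/6904 + 5886) = 1/(38749547/6904) = 6904/38749547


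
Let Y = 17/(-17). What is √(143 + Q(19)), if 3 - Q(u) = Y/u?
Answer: 5*√2109/19 ≈ 12.085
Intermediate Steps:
Y = -1 (Y = 17*(-1/17) = -1)
Q(u) = 3 + 1/u (Q(u) = 3 - (-1)/u = 3 + 1/u)
√(143 + Q(19)) = √(143 + (3 + 1/19)) = √(143 + 58/19) = √(2775/19) = 5*√2109/19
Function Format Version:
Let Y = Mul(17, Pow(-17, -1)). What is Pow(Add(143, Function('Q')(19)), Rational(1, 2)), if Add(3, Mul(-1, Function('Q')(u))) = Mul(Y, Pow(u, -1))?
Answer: Mul(Rational(5, 19), Pow(2109, Rational(1, 2))) ≈ 12.085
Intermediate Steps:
Y = -1 (Y = Mul(17, Rational(-1, 17)) = -1)
Function('Q')(u) = Add(3, Pow(u, -1)) (Function('Q')(u) = Add(3, Mul(-1, Mul(-1, Pow(u, -1)))) = Add(3, Pow(u, -1)))
Pow(Add(143, Function('Q')(19)), Rational(1, 2)) = Pow(Add(143, Add(3, Pow(19, -1))), Rational(1, 2)) = Pow(Add(143, Add(3, Rational(1, 19))), Rational(1, 2)) = Pow(Add(143, Rational(58, 19)), Rational(1, 2)) = Pow(Rational(2775, 19), Rational(1, 2)) = Mul(Rational(5, 19), Pow(2109, Rational(1, 2)))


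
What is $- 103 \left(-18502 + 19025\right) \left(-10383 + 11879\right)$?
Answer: $-80588024$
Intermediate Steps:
$- 103 \left(-18502 + 19025\right) \left(-10383 + 11879\right) = - 103 \cdot 523 \cdot 1496 = \left(-103\right) 782408 = -80588024$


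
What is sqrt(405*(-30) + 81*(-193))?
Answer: 63*I*sqrt(7) ≈ 166.68*I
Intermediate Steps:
sqrt(405*(-30) + 81*(-193)) = sqrt(-12150 - 15633) = sqrt(-27783) = 63*I*sqrt(7)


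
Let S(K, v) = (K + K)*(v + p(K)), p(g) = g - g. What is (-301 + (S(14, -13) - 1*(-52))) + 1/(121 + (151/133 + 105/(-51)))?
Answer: -166422948/271493 ≈ -612.99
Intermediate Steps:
p(g) = 0
S(K, v) = 2*K*v (S(K, v) = (K + K)*(v + 0) = (2*K)*v = 2*K*v)
(-301 + (S(14, -13) - 1*(-52))) + 1/(121 + (151/133 + 105/(-51))) = (-301 + (2*14*(-13) - 1*(-52))) + 1/(121 + (151/133 + 105/(-51))) = (-301 + (-364 + 52)) + 1/(121 + (151*(1/133) + 105*(-1/51))) = (-301 - 312) + 1/(121 + (151/133 - 35/17)) = -613 + 1/(121 - 2088/2261) = -613 + 1/(271493/2261) = -613 + 2261/271493 = -166422948/271493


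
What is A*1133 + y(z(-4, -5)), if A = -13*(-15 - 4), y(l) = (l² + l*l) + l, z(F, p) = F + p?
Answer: 280004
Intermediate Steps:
y(l) = l + 2*l² (y(l) = (l² + l²) + l = 2*l² + l = l + 2*l²)
A = 247 (A = -13*(-19) = 247)
A*1133 + y(z(-4, -5)) = 247*1133 + (-4 - 5)*(1 + 2*(-4 - 5)) = 279851 - 9*(1 + 2*(-9)) = 279851 - 9*(1 - 18) = 279851 - 9*(-17) = 279851 + 153 = 280004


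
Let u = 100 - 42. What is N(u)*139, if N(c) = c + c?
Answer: 16124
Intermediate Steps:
u = 58
N(c) = 2*c
N(u)*139 = (2*58)*139 = 116*139 = 16124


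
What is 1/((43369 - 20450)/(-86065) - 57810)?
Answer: -86065/4975440569 ≈ -1.7298e-5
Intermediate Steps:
1/((43369 - 20450)/(-86065) - 57810) = 1/(22919*(-1/86065) - 57810) = 1/(-22919/86065 - 57810) = 1/(-4975440569/86065) = -86065/4975440569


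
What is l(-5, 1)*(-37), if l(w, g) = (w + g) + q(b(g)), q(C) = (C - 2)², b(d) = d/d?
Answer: 111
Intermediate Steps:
b(d) = 1
q(C) = (-2 + C)²
l(w, g) = 1 + g + w (l(w, g) = (w + g) + (-2 + 1)² = (g + w) + (-1)² = (g + w) + 1 = 1 + g + w)
l(-5, 1)*(-37) = (1 + 1 - 5)*(-37) = -3*(-37) = 111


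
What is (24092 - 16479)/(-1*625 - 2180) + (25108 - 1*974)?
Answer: 67688257/2805 ≈ 24131.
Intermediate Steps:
(24092 - 16479)/(-1*625 - 2180) + (25108 - 1*974) = 7613/(-625 - 2180) + (25108 - 974) = 7613/(-2805) + 24134 = 7613*(-1/2805) + 24134 = -7613/2805 + 24134 = 67688257/2805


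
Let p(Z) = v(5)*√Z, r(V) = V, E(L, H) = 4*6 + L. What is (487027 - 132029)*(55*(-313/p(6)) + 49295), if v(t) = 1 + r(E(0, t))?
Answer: 17499626410 - 611129057*√6/15 ≈ 1.7400e+10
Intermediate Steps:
E(L, H) = 24 + L
v(t) = 25 (v(t) = 1 + (24 + 0) = 1 + 24 = 25)
p(Z) = 25*√Z
(487027 - 132029)*(55*(-313/p(6)) + 49295) = (487027 - 132029)*(55*(-313*√6/150) + 49295) = 354998*(55*(-313*√6/150) + 49295) = 354998*(-3443*√6/30 + 49295) = 354998*(49295 - 3443*√6/30) = 17499626410 - 611129057*√6/15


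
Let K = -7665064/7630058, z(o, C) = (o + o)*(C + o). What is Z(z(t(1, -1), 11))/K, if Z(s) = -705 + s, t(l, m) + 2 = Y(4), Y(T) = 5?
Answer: 2369133009/3832532 ≈ 618.16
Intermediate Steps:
t(l, m) = 3 (t(l, m) = -2 + 5 = 3)
z(o, C) = 2*o*(C + o) (z(o, C) = (2*o)*(C + o) = 2*o*(C + o))
K = -3832532/3815029 (K = -7665064*1/7630058 = -3832532/3815029 ≈ -1.0046)
Z(z(t(1, -1), 11))/K = (-705 + 2*3*(11 + 3))/(-3832532/3815029) = (-705 + 2*3*14)*(-3815029/3832532) = (-705 + 84)*(-3815029/3832532) = -621*(-3815029/3832532) = 2369133009/3832532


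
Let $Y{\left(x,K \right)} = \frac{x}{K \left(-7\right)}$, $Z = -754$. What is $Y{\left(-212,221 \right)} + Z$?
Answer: $- \frac{1166226}{1547} \approx -753.86$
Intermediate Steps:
$Y{\left(x,K \right)} = - \frac{x}{7 K}$ ($Y{\left(x,K \right)} = \frac{x}{\left(-7\right) K} = x \left(- \frac{1}{7 K}\right) = - \frac{x}{7 K}$)
$Y{\left(-212,221 \right)} + Z = \left(- \frac{1}{7}\right) \left(-212\right) \frac{1}{221} - 754 = \frac{212}{1547} - 754 = - \frac{1166226}{1547}$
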